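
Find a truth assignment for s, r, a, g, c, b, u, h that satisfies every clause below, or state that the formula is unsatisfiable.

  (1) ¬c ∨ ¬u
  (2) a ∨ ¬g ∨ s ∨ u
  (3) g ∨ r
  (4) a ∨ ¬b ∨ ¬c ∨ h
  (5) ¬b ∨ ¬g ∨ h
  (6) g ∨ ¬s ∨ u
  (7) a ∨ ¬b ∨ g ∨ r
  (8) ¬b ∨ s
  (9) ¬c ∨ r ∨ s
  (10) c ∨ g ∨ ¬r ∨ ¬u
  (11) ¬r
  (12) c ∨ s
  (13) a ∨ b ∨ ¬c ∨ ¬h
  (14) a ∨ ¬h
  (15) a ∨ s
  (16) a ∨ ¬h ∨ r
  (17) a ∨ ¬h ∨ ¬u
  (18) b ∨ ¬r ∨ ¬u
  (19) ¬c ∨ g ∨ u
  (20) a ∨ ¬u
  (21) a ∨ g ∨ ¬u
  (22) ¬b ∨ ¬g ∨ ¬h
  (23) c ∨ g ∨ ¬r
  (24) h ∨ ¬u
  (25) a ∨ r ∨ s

Unit clause (¬r) forces r = False.
In (g ∨ r) only g is left, so g = True.
Try s = False:
  (¬b ∨ s) forces b = False.
  (¬c ∨ r ∨ s) forces c = False.
  clause (c ∨ s) is falsified — backtrack.
So s = True.
Set a = True.
Set c = False.
Set b = False.
Set u = True.
  then (h ∨ ¬u) forces h = True.
All clauses satisfied.

s: True; r: False; a: True; g: True; c: False; b: False; u: True; h: True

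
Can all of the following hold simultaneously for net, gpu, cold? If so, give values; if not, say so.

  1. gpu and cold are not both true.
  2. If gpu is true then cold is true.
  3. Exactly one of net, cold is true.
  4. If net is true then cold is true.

net = False, gpu = False, cold = True

  (1) gpu=F, cold=T — not both ✓
  (2) gpu=F ⇒ cold: vacuous ✓
  (3) {net, cold}: 1 true — exactly one ✓
  (4) net=F ⇒ cold: vacuous ✓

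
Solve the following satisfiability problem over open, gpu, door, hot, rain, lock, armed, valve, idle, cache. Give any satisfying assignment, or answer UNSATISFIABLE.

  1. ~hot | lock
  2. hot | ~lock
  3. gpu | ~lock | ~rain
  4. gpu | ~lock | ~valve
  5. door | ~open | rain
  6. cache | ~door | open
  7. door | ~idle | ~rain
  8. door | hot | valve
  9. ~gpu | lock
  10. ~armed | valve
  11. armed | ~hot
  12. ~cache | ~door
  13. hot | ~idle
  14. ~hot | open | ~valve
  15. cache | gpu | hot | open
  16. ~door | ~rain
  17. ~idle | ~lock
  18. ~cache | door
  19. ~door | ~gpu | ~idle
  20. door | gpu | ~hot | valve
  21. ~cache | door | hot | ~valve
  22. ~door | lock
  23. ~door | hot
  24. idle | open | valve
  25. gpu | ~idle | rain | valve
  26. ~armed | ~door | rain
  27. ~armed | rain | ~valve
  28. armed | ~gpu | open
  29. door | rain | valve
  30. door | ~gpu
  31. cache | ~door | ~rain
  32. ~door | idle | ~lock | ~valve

open=T; gpu=F; door=F; hot=F; rain=T; lock=F; armed=F; valve=T; idle=F; cache=F

Set open = True.
Set gpu = False.
Set door = False.
  then (door | ~open | rain) forces rain = True.
  then (door | ~idle | ~rain) forces idle = False.
  then (~cache | door) forces cache = False.
  then (gpu | ~lock | ~rain) forces lock = False.
  then (~hot | lock) forces hot = False.
  then (door | hot | valve) forces valve = True.
Set armed = False.
All clauses satisfied.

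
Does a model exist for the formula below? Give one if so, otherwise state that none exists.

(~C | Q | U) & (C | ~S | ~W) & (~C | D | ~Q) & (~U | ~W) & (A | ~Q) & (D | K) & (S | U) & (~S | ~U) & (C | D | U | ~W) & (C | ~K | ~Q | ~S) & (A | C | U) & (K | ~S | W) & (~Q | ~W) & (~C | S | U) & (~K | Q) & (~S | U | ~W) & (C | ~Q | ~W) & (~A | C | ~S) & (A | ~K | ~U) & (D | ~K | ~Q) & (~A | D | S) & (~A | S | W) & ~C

D=T, W=F, C=F, A=F, K=F, U=T, S=F, Q=F

Unit clause (~C) forces C = False.
Try D = False:
  (D | K) forces K = True.
  (~K | Q) forces Q = True.
  clause (D | ~K | ~Q) is falsified — backtrack.
So D = True.
Set W = False.
Set A = False.
  then (A | ~Q) forces Q = False.
  then (A | C | U) forces U = True.
  then (~K | Q) forces K = False.
  then (~S | ~U) forces S = False.
All clauses satisfied.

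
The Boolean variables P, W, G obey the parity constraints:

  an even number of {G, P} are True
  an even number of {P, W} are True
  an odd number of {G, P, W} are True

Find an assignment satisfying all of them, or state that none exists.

P=T, W=T, G=T

{G, P}: 2 true → even ✓
{P, W}: 2 true → even ✓
{G, P, W}: 3 true → odd ✓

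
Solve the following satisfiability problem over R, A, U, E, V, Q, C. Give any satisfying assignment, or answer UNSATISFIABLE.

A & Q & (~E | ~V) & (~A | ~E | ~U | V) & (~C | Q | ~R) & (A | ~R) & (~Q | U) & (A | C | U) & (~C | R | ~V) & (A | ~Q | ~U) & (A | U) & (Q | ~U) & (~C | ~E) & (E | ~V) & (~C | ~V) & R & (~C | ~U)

R: True, A: True, U: True, E: False, V: False, Q: True, C: False

Unit clause (A) forces A = True.
Unit clause (Q) forces Q = True.
In (~Q | U) only U is left, so U = True.
Unit clause (R) forces R = True.
In (~C | ~U) only ~C is left, so C = False.
Try E = True:
  (~E | ~V) forces V = False.
  clause (~A | ~E | ~U | V) is falsified — backtrack.
So E = False.
  then (E | ~V) forces V = False.
All clauses satisfied.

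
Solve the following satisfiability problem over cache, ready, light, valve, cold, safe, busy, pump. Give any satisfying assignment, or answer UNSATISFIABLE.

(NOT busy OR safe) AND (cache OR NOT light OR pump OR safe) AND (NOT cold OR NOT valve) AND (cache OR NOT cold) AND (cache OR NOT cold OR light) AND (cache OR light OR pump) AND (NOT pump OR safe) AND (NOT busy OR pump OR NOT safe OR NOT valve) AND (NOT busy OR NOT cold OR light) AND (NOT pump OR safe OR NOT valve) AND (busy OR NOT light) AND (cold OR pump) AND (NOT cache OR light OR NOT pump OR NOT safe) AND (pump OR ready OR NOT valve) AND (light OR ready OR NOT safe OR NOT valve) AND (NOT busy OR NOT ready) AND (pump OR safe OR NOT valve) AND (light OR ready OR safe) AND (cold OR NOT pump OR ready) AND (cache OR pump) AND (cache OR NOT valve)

Set cache = True.
Set ready = True.
  then (NOT busy OR NOT ready) forces busy = False.
  then (busy OR NOT light) forces light = False.
Set valve = False.
Try cold = False:
  (cold OR pump) forces pump = True.
  (NOT pump OR safe) forces safe = True.
  clause (NOT cache OR light OR NOT pump OR NOT safe) is falsified — backtrack.
So cold = True.
Set safe = True.
  then (NOT cache OR light OR NOT pump OR NOT safe) forces pump = False.
All clauses satisfied.

cache: True, ready: True, light: False, valve: False, cold: True, safe: True, busy: False, pump: False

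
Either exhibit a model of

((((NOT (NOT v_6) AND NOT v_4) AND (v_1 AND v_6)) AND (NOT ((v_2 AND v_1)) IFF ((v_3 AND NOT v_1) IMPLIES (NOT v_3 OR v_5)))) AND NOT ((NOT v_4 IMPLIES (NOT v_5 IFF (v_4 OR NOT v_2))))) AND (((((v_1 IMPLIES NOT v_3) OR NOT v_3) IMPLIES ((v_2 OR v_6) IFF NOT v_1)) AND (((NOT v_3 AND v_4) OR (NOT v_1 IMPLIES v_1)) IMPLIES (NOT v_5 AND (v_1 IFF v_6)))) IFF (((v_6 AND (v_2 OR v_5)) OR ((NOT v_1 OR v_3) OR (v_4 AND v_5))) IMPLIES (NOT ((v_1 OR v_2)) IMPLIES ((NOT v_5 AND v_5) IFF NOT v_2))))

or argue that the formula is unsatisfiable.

The formula is unsatisfiable.

Case v_1 = True: the formula simplifies to ((((NOT (NOT v_6) AND NOT v_4) AND v_6) AND NOT v_2) AND NOT ((NOT v_4 IMPLIES (NOT v_5 IFF (v_4 OR NOT v_2))))) AND (((NOT v_3 OR NOT v_3) IMPLIES NOT ((v_2 OR v_6))) AND (NOT v_5 AND v_6)).
  v_6 = True: simplifies to ((NOT v_4 AND NOT v_2) AND NOT ((NOT v_4 IMPLIES (NOT v_5 IFF (v_4 OR NOT v_2))))) AND (NOT ((NOT v_3 OR NOT v_3)) AND NOT v_5).
    v_2 = True: the conjunct NOT v_2 is False.
    v_2 = False: simplifies to (NOT v_4 AND NOT ((NOT v_4 IMPLIES NOT v_5))) AND (NOT ((NOT v_3 OR NOT v_3)) AND NOT v_5).
      v_5 = True: the conjunct NOT v_5 is False.
      v_5 = False: the conjunct NOT ((NOT v_4 IMPLIES NOT v_5)) becomes NOT ((NOT v_4 IMPLIES True)) = False.
  v_6 = False: the conjunct NOT (NOT v_6) becomes NOT (NOT False) = False.
Case v_1 = False: the conjunct v_1 is False.
Both cases fail — unsatisfiable.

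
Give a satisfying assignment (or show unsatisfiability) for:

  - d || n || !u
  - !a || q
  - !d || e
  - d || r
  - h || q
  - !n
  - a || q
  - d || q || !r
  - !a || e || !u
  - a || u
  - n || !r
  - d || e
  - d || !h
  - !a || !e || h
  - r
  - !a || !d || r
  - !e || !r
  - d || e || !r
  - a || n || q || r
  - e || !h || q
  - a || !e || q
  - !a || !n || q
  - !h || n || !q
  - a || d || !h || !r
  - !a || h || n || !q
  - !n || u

Case r = True:
  (!n) forces n = False.
  Clause (n || !r) is falsified — contradiction.
Case r = False:
  Clause (r) is falsified — contradiction.
Both cases fail, so the formula is unsatisfiable.

Unsatisfiable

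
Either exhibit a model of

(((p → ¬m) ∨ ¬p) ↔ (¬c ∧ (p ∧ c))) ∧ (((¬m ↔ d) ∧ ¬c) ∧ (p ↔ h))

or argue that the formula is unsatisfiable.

h = True; p = True; m = True; d = False; c = False

  ((p → ¬m) ∨ ¬p) ↔ (¬c ∧ (p ∧ c)) = True
    (p → ¬m) ∨ ¬p = False
      p → ¬m = False
        ¬m = False
      ¬p = False
    ¬c ∧ (p ∧ c) = False
      ¬c = True
      p ∧ c = False
  ((¬m ↔ d) ∧ ¬c) ∧ (p ↔ h) = True
    (¬m ↔ d) ∧ ¬c = True
      ¬m ↔ d = True
        ¬m = False
      ¬c = True
    p ↔ h = True
Both conjuncts True, so the formula holds.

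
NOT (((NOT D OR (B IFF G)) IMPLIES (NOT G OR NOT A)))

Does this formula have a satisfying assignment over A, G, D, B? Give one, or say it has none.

A = True, G = True, D = True, B = True

  NOT (((NOT D OR (B IFF G)) IMPLIES (NOT G OR NOT A))) = True
    (NOT D OR (B IFF G)) IMPLIES (NOT G OR NOT A) = False
      NOT D OR (B IFF G) = True
        NOT D = False
        B IFF G = True
      NOT G OR NOT A = False
        NOT G = False
        NOT A = False
The formula evaluates to True.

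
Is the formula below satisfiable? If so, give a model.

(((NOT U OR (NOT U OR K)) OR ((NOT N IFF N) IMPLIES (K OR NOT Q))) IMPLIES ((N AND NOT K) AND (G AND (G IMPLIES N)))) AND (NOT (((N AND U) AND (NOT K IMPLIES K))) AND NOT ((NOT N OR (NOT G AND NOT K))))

N = True; G = True; K = False; U = True; Q = True

  ((NOT U OR (NOT U OR K)) OR ((NOT N IFF N) IMPLIES (K OR NOT Q))) IMPLIES ((N AND NOT K) AND (G AND (G IMPLIES N))) = True
    (NOT U OR (NOT U OR K)) OR ((NOT N IFF N) IMPLIES (K OR NOT Q)) = True
      NOT U OR (NOT U OR K) = False
        NOT U = False
        NOT U OR K = False
          NOT U = False
      (NOT N IFF N) IMPLIES (K OR NOT Q) = True
        NOT N IFF N = False
          NOT N = False
        K OR NOT Q = False
          NOT Q = False
    (N AND NOT K) AND (G AND (G IMPLIES N)) = True
      N AND NOT K = True
        NOT K = True
      G AND (G IMPLIES N) = True
        G IMPLIES N = True
  NOT (((N AND U) AND (NOT K IMPLIES K))) AND NOT ((NOT N OR (NOT G AND NOT K))) = True
    NOT (((N AND U) AND (NOT K IMPLIES K))) = True
      (N AND U) AND (NOT K IMPLIES K) = False
        N AND U = True
        NOT K IMPLIES K = False
          NOT K = True
    NOT ((NOT N OR (NOT G AND NOT K))) = True
      NOT N OR (NOT G AND NOT K) = False
        NOT N = False
        NOT G AND NOT K = False
          NOT G = False
          NOT K = True
Both conjuncts True, so the formula holds.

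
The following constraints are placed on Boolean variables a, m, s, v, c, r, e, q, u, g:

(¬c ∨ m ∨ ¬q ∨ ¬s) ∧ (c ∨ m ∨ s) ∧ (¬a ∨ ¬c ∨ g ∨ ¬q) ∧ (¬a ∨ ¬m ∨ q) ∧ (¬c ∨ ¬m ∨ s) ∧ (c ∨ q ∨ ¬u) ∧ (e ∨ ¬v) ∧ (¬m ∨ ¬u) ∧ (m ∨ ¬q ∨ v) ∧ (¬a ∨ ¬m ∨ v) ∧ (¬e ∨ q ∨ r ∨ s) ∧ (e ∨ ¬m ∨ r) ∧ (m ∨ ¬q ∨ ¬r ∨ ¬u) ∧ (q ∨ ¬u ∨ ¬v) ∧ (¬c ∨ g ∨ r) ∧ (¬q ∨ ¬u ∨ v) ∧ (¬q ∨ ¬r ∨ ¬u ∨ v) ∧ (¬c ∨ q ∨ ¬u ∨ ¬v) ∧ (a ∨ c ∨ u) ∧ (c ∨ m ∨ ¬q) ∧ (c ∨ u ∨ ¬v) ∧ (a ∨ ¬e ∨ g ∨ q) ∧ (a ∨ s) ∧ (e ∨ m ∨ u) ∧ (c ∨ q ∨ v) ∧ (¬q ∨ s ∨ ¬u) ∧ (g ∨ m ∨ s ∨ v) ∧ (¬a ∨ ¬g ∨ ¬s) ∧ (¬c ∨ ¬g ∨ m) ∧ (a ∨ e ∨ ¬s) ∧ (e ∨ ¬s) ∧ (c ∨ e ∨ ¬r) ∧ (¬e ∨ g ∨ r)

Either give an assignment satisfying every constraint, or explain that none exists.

a = False, m = True, s = True, v = True, c = True, r = True, e = True, q = True, u = False, g = False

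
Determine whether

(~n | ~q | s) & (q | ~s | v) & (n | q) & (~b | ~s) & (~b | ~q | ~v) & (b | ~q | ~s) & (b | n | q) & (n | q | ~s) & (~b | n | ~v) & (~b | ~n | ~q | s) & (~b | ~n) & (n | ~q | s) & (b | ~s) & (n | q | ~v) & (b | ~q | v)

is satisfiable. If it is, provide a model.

q: False, b: False, s: False, n: True, v: False

Set q = False.
  then (n | q) forces n = True.
  then (~b | ~n) forces b = False.
  then (b | ~s) forces s = False.
Set v = False.
All clauses satisfied.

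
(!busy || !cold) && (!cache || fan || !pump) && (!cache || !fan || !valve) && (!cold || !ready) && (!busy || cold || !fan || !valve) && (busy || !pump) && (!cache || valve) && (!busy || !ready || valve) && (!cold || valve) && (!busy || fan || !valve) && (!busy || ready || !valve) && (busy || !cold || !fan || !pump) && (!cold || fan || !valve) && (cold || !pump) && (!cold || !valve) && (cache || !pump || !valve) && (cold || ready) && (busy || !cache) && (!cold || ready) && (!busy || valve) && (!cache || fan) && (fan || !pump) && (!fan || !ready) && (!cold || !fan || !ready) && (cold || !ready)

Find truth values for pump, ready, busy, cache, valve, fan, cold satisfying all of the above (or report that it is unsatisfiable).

Unsatisfiable — no assignment works.

Case ready = True:
  (!cold || !ready) forces cold = False.
  Clause (cold || !ready) is falsified — contradiction.
Case ready = False:
  (cold || ready) forces cold = True.
  Clause (!cold || ready) is falsified — contradiction.
Both cases fail, so the formula is unsatisfiable.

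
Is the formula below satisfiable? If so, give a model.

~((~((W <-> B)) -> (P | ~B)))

W: False, P: False, B: True

  ~((~((W <-> B)) -> (P | ~B))) = True
    ~((W <-> B)) -> (P | ~B) = False
      ~((W <-> B)) = True
        W <-> B = False
      P | ~B = False
        ~B = False
The formula evaluates to True.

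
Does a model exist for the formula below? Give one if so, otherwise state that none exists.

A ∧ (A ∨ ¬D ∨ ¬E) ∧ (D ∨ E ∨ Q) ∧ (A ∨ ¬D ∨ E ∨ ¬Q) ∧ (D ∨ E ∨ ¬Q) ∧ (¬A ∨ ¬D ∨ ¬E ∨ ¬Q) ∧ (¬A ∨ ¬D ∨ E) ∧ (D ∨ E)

Unit clause (A) forces A = True.
Set D = True.
  then (¬A ∨ ¬D ∨ E) forces E = True.
  then (¬A ∨ ¬D ∨ ¬E ∨ ¬Q) forces Q = False.
All clauses satisfied.

D: True; A: True; E: True; Q: False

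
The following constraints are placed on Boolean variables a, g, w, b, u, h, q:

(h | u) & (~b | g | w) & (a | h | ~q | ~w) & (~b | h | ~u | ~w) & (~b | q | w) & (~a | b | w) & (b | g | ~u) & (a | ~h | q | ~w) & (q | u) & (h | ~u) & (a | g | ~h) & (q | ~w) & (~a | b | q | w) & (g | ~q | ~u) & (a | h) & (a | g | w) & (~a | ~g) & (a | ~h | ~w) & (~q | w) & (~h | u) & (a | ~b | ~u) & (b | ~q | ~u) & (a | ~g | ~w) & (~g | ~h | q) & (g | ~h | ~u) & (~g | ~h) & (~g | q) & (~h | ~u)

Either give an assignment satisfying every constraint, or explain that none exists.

Case u = True:
  (h | ~u) forces h = True.
  Clause (~h | ~u) is falsified — contradiction.
Case u = False:
  (h | u) forces h = True.
  Clause (~h | u) is falsified — contradiction.
Both cases fail, so the formula is unsatisfiable.

No satisfying assignment exists.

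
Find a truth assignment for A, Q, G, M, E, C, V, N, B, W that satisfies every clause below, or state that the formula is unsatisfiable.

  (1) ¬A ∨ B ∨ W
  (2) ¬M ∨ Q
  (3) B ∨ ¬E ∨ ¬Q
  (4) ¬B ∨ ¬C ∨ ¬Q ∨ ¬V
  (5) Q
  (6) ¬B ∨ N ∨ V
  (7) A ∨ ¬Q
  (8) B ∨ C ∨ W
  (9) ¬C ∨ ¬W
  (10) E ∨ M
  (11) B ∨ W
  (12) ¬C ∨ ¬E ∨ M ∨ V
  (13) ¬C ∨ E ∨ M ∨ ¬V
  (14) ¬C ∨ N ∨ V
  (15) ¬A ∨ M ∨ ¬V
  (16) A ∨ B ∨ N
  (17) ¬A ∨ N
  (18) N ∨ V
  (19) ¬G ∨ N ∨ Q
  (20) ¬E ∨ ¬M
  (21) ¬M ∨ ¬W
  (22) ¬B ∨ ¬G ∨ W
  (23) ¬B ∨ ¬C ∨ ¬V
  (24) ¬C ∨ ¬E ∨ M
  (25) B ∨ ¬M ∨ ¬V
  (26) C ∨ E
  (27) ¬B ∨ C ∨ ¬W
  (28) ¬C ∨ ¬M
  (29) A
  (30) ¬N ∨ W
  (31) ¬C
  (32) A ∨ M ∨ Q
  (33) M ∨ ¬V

UNSATISFIABLE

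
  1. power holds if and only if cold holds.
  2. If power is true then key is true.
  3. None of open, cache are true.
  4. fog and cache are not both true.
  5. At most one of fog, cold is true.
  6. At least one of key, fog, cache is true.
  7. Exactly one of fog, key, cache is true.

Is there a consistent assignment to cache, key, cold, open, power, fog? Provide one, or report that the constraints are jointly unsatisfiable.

cache=F, key=T, cold=T, open=F, power=T, fog=F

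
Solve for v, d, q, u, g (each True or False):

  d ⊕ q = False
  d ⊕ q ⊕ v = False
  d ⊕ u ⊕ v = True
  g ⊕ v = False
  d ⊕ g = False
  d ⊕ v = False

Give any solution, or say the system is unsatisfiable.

v=F, d=F, q=F, u=T, g=F

d ⊕ q = F ⊕ F = False ✓
d ⊕ q ⊕ v = F ⊕ F ⊕ F = False ✓
d ⊕ u ⊕ v = F ⊕ T ⊕ F = True ✓
g ⊕ v = F ⊕ F = False ✓
d ⊕ g = F ⊕ F = False ✓
d ⊕ v = F ⊕ F = False ✓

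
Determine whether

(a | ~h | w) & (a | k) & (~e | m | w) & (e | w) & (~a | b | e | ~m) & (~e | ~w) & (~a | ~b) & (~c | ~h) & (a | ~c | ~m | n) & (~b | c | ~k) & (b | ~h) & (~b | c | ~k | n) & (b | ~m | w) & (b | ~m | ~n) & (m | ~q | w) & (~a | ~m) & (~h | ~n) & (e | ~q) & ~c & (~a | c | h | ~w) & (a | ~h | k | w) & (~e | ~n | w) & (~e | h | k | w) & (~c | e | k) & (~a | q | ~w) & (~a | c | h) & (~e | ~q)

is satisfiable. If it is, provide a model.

c = False, q = False, b = False, e = False, h = False, n = False, a = False, k = True, m = False, w = True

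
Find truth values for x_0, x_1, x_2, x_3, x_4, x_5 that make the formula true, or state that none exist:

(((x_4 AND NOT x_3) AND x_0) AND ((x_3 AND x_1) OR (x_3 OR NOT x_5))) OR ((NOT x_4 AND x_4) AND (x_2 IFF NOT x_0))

x_0 = True, x_1 = False, x_2 = False, x_3 = False, x_4 = True, x_5 = False

  (((x_4 AND NOT x_3) AND x_0) AND ((x_3 AND x_1) OR (x_3 OR NOT x_5))) OR ((NOT x_4 AND x_4) AND (x_2 IFF NOT x_0)) = True
    ((x_4 AND NOT x_3) AND x_0) AND ((x_3 AND x_1) OR (x_3 OR NOT x_5)) = True
      (x_4 AND NOT x_3) AND x_0 = True
        x_4 AND NOT x_3 = True
          NOT x_3 = True
      (x_3 AND x_1) OR (x_3 OR NOT x_5) = True
        x_3 AND x_1 = False
        x_3 OR NOT x_5 = True
          NOT x_5 = True
    (NOT x_4 AND x_4) AND (x_2 IFF NOT x_0) = False
      NOT x_4 AND x_4 = False
        NOT x_4 = False
      x_2 IFF NOT x_0 = True
        NOT x_0 = False
The formula evaluates to True.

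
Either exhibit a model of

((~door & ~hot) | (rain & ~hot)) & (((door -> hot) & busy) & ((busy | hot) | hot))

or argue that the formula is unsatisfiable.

hot=F, rain=F, busy=T, door=F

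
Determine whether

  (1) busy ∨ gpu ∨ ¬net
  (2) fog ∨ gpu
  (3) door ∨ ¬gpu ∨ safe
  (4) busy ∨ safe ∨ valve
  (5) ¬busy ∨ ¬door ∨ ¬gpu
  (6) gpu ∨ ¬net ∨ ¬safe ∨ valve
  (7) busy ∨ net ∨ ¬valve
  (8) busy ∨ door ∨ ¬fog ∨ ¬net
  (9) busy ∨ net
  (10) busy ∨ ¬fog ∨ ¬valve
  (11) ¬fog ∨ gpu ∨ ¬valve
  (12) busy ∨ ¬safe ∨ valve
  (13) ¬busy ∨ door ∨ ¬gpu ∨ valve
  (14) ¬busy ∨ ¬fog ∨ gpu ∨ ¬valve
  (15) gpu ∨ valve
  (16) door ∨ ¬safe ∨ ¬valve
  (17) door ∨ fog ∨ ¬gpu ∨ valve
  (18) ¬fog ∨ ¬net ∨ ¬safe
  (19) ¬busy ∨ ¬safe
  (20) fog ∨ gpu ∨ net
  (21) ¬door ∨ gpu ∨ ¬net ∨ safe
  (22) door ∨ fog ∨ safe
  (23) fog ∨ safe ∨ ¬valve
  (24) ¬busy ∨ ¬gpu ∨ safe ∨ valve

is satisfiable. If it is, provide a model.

safe = True, fog = False, busy = False, net = True, valve = True, door = True, gpu = True

Set safe = True.
  then (¬busy ∨ ¬safe) forces busy = False.
  then (busy ∨ net) forces net = True.
  then (busy ∨ ¬safe ∨ valve) forces valve = True.
  then (door ∨ ¬safe ∨ ¬valve) forces door = True.
  then (¬fog ∨ ¬net ∨ ¬safe) forces fog = False.
  then (busy ∨ gpu ∨ ¬net) forces gpu = True.
All clauses satisfied.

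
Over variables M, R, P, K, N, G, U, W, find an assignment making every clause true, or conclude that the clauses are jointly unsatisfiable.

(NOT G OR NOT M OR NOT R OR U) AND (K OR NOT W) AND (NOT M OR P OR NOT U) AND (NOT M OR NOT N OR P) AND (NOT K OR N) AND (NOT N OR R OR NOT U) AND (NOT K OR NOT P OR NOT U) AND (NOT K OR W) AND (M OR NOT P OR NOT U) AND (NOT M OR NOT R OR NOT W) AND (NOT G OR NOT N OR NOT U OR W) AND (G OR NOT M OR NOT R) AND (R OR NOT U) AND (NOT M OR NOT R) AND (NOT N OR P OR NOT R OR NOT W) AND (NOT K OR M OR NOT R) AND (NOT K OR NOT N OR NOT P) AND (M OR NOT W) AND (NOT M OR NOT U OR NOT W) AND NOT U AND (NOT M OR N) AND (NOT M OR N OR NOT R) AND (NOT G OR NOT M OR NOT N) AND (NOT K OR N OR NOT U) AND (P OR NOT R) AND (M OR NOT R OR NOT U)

Unit clause (NOT U) forces U = False.
Set M = False.
  then (M OR NOT W) forces W = False.
  then (NOT K OR W) forces K = False.
Set R = False.
Set P = False.
Set N = False.
Set G = False.
All clauses satisfied.

M: False, R: False, P: False, K: False, N: False, G: False, U: False, W: False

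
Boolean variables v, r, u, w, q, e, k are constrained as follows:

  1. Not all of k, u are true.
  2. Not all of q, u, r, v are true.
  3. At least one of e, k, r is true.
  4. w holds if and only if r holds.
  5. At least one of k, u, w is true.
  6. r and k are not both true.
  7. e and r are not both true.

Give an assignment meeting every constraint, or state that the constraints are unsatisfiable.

v = False; r = False; u = False; w = False; q = True; e = True; k = True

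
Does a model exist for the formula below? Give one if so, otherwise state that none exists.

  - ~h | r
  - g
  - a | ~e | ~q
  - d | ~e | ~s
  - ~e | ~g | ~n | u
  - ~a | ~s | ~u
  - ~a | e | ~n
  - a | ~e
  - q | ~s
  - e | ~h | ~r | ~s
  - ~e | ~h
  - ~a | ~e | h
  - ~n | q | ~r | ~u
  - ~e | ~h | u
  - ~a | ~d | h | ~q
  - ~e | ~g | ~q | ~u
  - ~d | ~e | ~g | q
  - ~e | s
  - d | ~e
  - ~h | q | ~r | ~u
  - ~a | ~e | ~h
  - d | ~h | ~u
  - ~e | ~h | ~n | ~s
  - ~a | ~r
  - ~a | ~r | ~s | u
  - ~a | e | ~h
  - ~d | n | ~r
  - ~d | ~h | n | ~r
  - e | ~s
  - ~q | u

e: False; r: True; q: False; h: True; n: False; s: False; g: True; a: False; u: False; d: False

Unit clause (g) forces g = True.
Try e = True:
  (a | ~e) forces a = True.
  (~e | ~h) forces h = False.
  clause (~a | ~e | h) is falsified — backtrack.
So e = False.
  then (e | ~s) forces s = False.
Set r = True.
  then (~a | ~r) forces a = False.
Set q = False.
Set h = True.
  then (~h | q | ~r | ~u) forces u = False.
Set n = False.
  then (~d | n | ~r) forces d = False.
All clauses satisfied.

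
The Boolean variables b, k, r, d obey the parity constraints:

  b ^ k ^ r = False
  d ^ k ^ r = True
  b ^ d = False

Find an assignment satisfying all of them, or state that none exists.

Adding constraints 1, 2, 3 mod 2: every variable appears an even number of times on the left, so the left side is 0.
But the right sides sum to 1 (mod 2). 0 ≠ 1 — the system is inconsistent.

No satisfying assignment exists.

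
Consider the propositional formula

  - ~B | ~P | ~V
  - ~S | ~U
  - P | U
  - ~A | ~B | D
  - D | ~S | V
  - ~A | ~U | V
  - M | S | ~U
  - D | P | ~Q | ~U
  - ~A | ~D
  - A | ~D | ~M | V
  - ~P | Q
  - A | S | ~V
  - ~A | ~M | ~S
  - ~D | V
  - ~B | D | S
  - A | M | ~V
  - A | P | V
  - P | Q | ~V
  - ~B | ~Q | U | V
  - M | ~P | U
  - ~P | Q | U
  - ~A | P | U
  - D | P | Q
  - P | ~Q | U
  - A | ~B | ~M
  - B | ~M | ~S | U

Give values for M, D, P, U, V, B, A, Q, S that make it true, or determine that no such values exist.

Set M = True.
Set D = False.
Try P = False:
  (P | U) forces U = True.
  (~S | ~U) forces S = False.
  (D | P | ~Q | ~U) forces Q = False.
  clause (D | P | Q) is falsified — backtrack.
So P = True.
  then (~P | Q) forces Q = True.
Set U = True.
  then (~S | ~U) forces S = False.
  then (~B | D | S) forces B = False.
Set V = True.
  then (A | S | ~V) forces A = True.
All clauses satisfied.

M = True; D = False; P = True; U = True; V = True; B = False; A = True; Q = True; S = False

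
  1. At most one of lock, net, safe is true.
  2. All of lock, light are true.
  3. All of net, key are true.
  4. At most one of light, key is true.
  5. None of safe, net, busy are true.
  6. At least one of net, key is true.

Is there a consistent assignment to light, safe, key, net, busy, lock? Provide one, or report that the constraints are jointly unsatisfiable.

No satisfying assignment exists.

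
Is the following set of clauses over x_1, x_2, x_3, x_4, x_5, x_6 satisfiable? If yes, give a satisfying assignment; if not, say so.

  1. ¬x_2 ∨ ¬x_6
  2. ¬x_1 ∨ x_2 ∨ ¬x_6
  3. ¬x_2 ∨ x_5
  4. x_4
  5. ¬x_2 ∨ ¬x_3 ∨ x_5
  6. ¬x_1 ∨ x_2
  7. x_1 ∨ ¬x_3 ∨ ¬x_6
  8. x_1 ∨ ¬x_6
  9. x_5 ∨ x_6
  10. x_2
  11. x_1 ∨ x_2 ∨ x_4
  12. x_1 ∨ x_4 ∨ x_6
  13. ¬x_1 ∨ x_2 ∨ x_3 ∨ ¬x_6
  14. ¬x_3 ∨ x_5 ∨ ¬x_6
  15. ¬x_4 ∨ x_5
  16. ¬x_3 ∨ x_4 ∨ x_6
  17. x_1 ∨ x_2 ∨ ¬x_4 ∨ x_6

Unit clause (x_4) forces x_4 = True.
Unit clause (x_2) forces x_2 = True.
In (¬x_4 ∨ x_5) only x_5 is left, so x_5 = True.
In (¬x_2 ∨ ¬x_6) only ¬x_6 is left, so x_6 = False.
Set x_1 = False.
Set x_3 = True.
All clauses satisfied.

x_1 = False, x_2 = True, x_3 = True, x_4 = True, x_5 = True, x_6 = False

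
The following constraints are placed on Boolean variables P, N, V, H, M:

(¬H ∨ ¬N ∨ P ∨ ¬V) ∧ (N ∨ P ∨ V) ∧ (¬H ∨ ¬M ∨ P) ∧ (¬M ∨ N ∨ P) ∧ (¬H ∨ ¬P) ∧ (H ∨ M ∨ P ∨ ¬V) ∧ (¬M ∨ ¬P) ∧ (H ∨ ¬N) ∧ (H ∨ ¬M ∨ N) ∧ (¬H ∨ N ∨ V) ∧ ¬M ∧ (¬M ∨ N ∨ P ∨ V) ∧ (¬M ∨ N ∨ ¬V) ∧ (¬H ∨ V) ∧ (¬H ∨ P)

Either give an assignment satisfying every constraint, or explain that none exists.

Unit clause (¬M) forces M = False.
Set P = True.
  then (¬H ∨ ¬P) forces H = False.
  then (H ∨ ¬N) forces N = False.
Set V = False.
All clauses satisfied.

P = True; N = False; V = False; H = False; M = False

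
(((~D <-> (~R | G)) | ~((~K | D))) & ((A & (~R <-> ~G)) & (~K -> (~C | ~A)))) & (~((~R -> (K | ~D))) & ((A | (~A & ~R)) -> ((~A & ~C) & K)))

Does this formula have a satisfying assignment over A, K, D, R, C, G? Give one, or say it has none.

Case A = True: the conjunct (A | (~A & ~R)) -> ((~A & ~C) & K) becomes (True | False) -> (False & K) = False.
Case A = False: the conjunct A is False.
Both cases fail — unsatisfiable.

The formula is unsatisfiable.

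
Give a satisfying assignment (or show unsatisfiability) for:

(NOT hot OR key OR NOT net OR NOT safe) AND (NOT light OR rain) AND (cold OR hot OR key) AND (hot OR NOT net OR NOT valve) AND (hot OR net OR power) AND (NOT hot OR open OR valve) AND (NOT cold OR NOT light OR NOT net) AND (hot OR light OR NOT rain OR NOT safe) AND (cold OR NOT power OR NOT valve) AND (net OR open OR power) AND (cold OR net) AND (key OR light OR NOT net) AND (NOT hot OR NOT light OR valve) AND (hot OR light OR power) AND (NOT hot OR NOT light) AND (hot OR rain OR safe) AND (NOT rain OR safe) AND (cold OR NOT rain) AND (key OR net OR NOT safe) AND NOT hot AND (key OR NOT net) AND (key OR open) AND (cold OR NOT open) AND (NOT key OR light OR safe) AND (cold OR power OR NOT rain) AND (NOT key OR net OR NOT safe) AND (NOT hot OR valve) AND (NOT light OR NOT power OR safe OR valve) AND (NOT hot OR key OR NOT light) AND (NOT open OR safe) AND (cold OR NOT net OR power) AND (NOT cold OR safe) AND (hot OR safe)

key=T, valve=F, safe=T, power=T, hot=F, open=F, light=F, rain=F, net=T, cold=F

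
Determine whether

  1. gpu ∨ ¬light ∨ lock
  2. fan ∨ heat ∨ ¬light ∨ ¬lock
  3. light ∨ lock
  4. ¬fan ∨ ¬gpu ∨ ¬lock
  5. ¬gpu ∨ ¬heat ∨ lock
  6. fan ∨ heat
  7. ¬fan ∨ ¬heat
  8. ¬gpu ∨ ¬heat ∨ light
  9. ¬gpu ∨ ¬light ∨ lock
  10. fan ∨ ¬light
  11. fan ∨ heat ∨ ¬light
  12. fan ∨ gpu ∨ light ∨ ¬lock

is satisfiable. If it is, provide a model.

gpu=F, heat=F, light=T, lock=T, fan=T

Set gpu = False.
Try heat = True:
  (¬fan ∨ ¬heat) forces fan = False.
  (fan ∨ ¬light) forces light = False.
  (light ∨ lock) forces lock = True.
  clause (fan ∨ gpu ∨ light ∨ ¬lock) is falsified — backtrack.
So heat = False.
  then (fan ∨ heat) forces fan = True.
Set light = True.
  then (gpu ∨ ¬light ∨ lock) forces lock = True.
All clauses satisfied.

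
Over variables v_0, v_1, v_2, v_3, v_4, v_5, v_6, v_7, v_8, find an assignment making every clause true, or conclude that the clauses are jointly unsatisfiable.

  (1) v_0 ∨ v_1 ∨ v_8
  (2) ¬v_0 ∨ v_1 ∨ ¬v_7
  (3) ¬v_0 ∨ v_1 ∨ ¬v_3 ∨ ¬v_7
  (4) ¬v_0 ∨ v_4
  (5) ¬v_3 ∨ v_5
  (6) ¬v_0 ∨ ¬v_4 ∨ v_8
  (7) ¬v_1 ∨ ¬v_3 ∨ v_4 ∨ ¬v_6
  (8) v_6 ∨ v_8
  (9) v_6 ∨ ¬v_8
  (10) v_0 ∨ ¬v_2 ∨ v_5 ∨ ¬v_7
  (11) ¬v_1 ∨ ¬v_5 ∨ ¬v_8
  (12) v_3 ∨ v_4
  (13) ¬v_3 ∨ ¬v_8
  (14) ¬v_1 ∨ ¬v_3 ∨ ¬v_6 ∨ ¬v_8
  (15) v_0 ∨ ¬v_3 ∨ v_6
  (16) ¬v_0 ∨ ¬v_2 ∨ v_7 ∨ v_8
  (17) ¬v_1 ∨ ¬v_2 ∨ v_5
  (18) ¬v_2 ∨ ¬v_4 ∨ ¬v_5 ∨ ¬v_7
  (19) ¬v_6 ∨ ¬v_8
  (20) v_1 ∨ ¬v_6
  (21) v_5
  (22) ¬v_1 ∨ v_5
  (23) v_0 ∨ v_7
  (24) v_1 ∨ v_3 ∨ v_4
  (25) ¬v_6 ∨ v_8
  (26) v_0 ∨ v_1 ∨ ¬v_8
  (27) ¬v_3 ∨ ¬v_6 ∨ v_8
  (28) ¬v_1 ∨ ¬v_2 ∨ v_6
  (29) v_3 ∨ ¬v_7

Case v_6 = True:
  (¬v_6 ∨ ¬v_8) forces v_8 = False.
  Clause (¬v_6 ∨ v_8) is falsified — contradiction.
Case v_6 = False:
  (v_6 ∨ v_8) forces v_8 = True.
  Clause (v_6 ∨ ¬v_8) is falsified — contradiction.
Both cases fail, so the formula is unsatisfiable.

Unsatisfiable — no assignment works.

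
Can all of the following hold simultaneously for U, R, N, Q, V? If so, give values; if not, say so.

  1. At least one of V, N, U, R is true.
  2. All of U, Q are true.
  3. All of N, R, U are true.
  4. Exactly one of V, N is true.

U=T; R=T; N=T; Q=T; V=F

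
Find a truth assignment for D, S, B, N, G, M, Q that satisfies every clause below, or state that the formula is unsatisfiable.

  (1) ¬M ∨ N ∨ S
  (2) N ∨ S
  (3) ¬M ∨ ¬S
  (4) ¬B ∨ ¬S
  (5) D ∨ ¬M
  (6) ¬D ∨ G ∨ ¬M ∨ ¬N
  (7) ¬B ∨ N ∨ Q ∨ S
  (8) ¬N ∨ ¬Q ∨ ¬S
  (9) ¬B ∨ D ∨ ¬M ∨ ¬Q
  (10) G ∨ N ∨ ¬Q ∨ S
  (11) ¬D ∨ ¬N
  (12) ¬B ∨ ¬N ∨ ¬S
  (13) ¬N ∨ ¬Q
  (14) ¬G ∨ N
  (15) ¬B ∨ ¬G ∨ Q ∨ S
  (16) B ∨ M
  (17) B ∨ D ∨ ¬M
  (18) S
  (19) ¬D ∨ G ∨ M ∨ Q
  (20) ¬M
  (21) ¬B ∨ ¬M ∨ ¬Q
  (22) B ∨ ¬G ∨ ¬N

Case S = True:
  (¬M ∨ ¬S) forces M = False.
  (¬B ∨ ¬S) forces B = False.
  Clause (B ∨ M) is falsified — contradiction.
Case S = False:
  Clause (S) is falsified — contradiction.
Both cases fail, so the formula is unsatisfiable.

No satisfying assignment exists.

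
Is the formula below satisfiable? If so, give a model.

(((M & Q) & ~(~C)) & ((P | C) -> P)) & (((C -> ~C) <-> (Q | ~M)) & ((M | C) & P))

No satisfying assignment exists.

Case C = True: the formula simplifies to ((M & Q) & P) & (~((Q | ~M)) & P).
  Q = True: the conjunct ~((Q | ~M)) becomes ~((True | ~M)) = False.
  Q = False: the conjunct Q is False.
Case C = False: the conjunct ~(~C) becomes ~(~False) = False.
Both cases fail — unsatisfiable.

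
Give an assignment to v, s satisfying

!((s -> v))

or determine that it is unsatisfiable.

v = False, s = True

  !((s -> v)) = True
    s -> v = False
The formula evaluates to True.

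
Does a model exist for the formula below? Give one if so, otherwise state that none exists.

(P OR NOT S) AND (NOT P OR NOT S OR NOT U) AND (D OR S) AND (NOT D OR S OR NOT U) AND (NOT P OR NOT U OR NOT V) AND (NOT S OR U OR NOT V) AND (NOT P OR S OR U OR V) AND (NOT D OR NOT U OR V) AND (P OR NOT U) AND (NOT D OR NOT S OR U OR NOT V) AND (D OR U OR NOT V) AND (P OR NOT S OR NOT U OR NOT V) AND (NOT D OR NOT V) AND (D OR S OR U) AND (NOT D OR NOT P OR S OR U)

S = False, P = False, D = True, V = False, U = False

Set S = False.
  then (D OR S) forces D = True.
  then (NOT D OR S OR NOT U) forces U = False.
  then (NOT D OR NOT V) forces V = False.
  then (NOT D OR NOT P OR S OR U) forces P = False.
All clauses satisfied.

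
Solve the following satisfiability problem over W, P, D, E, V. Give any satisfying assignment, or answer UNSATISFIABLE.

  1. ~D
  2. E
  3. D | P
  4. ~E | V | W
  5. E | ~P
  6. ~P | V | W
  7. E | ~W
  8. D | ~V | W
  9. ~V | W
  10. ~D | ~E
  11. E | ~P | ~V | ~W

W = True, P = True, D = False, E = True, V = True

Unit clause (~D) forces D = False.
Unit clause (E) forces E = True.
In (D | P) only P is left, so P = True.
Try W = False:
  (~E | V | W) forces V = True.
  clause (D | ~V | W) is falsified — backtrack.
So W = True.
Set V = True.
All clauses satisfied.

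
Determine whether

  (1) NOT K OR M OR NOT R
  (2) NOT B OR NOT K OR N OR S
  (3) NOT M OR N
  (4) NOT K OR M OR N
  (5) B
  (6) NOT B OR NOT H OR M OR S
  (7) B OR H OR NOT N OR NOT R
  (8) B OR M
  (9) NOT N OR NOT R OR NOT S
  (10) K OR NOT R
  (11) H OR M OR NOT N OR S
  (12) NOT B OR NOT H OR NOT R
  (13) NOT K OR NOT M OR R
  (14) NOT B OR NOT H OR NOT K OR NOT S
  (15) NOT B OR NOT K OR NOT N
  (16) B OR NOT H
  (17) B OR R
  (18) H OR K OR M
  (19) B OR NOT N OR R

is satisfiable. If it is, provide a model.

Unit clause (B) forces B = True.
Set R = False.
Set H = True.
Try K = True:
  (NOT K OR NOT M OR R) forces M = False.
  (NOT K OR M OR N) forces N = True.
  clause (NOT B OR NOT K OR NOT N) is falsified — backtrack.
So K = False.
Set M = True.
  then (NOT M OR N) forces N = True.
Set S = True.
All clauses satisfied.

R=F, H=T, K=F, B=T, M=T, N=T, S=T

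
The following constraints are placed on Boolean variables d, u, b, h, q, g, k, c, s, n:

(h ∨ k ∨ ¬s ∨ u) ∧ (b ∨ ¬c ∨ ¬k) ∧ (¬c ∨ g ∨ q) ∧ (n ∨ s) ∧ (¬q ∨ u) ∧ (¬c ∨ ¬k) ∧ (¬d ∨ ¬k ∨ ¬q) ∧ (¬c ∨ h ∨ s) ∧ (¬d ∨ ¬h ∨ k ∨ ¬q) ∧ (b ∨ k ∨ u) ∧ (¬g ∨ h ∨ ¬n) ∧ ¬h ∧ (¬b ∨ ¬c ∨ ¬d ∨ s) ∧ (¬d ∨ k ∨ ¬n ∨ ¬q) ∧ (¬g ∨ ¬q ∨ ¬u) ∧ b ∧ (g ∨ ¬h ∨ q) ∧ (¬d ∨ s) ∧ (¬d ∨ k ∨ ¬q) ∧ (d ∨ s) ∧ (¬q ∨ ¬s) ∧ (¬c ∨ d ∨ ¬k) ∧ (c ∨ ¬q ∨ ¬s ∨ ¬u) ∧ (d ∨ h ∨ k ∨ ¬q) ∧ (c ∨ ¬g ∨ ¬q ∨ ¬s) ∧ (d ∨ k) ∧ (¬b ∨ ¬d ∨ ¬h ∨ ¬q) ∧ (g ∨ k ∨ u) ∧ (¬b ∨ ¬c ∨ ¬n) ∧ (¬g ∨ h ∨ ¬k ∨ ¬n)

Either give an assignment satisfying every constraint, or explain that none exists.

d = False; u = True; b = True; h = False; q = False; g = True; k = True; c = False; s = True; n = False

Unit clause (¬h) forces h = False.
Unit clause (b) forces b = True.
Set d = False.
  then (d ∨ s) forces s = True.
  then (¬q ∨ ¬s) forces q = False.
  then (d ∨ k) forces k = True.
  then (¬c ∨ ¬k) forces c = False.
Set u = True.
Set g = True.
  then (¬g ∨ h ∨ ¬n) forces n = False.
All clauses satisfied.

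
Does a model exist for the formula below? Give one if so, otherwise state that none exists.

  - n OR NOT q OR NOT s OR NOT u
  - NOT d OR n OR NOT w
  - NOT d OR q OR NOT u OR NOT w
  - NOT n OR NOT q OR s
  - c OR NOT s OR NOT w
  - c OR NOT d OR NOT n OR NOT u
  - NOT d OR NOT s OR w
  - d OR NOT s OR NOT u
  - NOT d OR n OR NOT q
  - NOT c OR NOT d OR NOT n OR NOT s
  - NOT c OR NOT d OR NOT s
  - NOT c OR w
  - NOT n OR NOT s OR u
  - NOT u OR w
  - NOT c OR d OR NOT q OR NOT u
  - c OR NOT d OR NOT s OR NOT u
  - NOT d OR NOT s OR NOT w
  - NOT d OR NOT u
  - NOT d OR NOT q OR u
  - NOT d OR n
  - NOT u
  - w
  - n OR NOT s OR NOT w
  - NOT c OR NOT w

Unit clause (NOT u) forces u = False.
Unit clause (w) forces w = True.
In (NOT c OR NOT w) only NOT c is left, so c = False.
In (c OR NOT s OR NOT w) only NOT s is left, so s = False.
Set d = False.
Set n = False.
Set q = False.
All clauses satisfied.

u = False; d = False; w = True; s = False; n = False; q = False; c = False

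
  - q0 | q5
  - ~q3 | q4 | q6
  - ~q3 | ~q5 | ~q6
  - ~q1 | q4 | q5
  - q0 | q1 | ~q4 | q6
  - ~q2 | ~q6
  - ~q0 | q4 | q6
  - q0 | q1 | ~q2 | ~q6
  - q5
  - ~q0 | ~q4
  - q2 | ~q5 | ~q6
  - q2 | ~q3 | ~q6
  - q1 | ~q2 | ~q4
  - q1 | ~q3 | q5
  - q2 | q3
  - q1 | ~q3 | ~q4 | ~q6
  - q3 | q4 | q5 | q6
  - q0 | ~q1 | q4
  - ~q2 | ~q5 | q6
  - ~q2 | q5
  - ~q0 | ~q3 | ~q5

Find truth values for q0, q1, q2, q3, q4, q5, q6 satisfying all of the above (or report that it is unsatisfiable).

Unit clause (q5) forces q5 = True.
Try q0 = True:
  (~q0 | ~q4) forces q4 = False.
  (~q0 | q4 | q6) forces q6 = True.
  (~q3 | ~q5 | ~q6) forces q3 = False.
  (~q2 | ~q6) forces q2 = False.
  clause (q2 | ~q5 | ~q6) is falsified — backtrack.
So q0 = False.
Set q1 = True.
  then (q0 | ~q1 | q4) forces q4 = True.
Try q2 = True:
  (~q2 | ~q6) forces q6 = False.
  clause (~q2 | ~q5 | q6) is falsified — backtrack.
So q2 = False.
  then (q2 | ~q5 | ~q6) forces q6 = False.
  then (q2 | q3) forces q3 = True.
All clauses satisfied.

q0 = False; q1 = True; q2 = False; q3 = True; q4 = True; q5 = True; q6 = False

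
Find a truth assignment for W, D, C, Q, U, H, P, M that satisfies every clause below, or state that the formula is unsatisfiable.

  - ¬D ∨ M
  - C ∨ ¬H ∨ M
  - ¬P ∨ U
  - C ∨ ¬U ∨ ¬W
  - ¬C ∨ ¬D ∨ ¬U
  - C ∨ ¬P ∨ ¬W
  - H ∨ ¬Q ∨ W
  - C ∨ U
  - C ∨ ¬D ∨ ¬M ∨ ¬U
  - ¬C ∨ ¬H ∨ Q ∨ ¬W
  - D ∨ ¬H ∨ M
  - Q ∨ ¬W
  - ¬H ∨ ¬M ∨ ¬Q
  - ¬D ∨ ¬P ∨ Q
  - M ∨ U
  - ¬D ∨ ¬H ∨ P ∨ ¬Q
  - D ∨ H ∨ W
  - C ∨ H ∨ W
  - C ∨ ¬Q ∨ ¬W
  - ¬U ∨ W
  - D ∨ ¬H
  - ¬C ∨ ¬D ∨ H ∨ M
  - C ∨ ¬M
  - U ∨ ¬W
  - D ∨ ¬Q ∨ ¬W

Set W = False.
  then (¬U ∨ W) forces U = False.
  then (¬P ∨ U) forces P = False.
  then (C ∨ U) forces C = True.
  then (M ∨ U) forces M = True.
Try D = False:
  (D ∨ H ∨ W) forces H = True.
  clause (D ∨ ¬H) is falsified — backtrack.
So D = True.
Set Q = False.
Set H = True.
All clauses satisfied.

W: False, D: True, C: True, Q: False, U: False, H: True, P: False, M: True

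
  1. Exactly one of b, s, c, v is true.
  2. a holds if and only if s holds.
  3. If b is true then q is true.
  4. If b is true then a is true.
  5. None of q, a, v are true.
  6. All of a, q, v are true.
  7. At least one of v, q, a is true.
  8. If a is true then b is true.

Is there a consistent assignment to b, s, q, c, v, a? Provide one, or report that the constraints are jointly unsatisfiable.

Case q = True:
  Constraint (5) is violated (q=T) — contradiction.
Case q = False:
  Constraint (6) is violated (q=F) — contradiction.
Both cases fail — unsatisfiable.

No satisfying assignment exists.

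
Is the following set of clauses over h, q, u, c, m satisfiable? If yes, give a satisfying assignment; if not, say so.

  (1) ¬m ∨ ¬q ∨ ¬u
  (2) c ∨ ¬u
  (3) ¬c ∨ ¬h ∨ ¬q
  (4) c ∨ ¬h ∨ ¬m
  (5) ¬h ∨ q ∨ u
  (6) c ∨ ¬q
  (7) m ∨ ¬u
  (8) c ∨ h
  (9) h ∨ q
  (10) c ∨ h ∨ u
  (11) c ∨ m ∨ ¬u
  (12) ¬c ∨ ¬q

Try h = False:
  (c ∨ h) forces c = True.
  (h ∨ q) forces q = True.
  clause (¬c ∨ ¬q) is falsified — backtrack.
So h = True.
Set q = False.
  then (¬h ∨ q ∨ u) forces u = True.
  then (m ∨ ¬u) forces m = True.
  then (c ∨ ¬u) forces c = True.
All clauses satisfied.

h = True; q = False; u = True; c = True; m = True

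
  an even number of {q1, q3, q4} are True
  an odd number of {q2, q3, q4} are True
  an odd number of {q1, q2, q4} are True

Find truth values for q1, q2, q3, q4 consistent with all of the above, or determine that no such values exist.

q1 = False, q2 = True, q3 = False, q4 = False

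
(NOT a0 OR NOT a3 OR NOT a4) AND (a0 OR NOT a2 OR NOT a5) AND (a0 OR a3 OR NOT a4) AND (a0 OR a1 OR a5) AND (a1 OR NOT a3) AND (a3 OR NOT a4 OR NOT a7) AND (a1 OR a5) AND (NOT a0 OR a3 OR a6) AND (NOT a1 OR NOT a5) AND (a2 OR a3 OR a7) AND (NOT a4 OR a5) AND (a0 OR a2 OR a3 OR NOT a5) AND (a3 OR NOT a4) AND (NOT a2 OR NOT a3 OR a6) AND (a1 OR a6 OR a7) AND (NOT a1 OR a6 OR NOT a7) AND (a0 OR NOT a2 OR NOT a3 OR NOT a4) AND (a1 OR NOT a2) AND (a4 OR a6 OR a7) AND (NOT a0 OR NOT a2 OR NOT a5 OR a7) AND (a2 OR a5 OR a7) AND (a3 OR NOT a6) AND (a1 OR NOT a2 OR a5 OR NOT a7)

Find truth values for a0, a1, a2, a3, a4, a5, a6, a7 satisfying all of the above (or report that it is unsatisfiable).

a0 = True, a1 = True, a2 = True, a3 = True, a4 = False, a5 = False, a6 = True, a7 = True

Set a0 = True.
Try a1 = False:
  (a1 OR NOT a3) forces a3 = False.
  (a1 OR a5) forces a5 = True.
  (NOT a0 OR a3 OR a6) forces a6 = True.
  clause (a3 OR NOT a6) is falsified — backtrack.
So a1 = True.
  then (NOT a1 OR NOT a5) forces a5 = False.
  then (NOT a4 OR a5) forces a4 = False.
Set a2 = True.
Try a3 = False:
  (NOT a0 OR a3 OR a6) forces a6 = True.
  clause (a3 OR NOT a6) is falsified — backtrack.
So a3 = True.
  then (NOT a2 OR NOT a3 OR a6) forces a6 = True.
Set a7 = True.
All clauses satisfied.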